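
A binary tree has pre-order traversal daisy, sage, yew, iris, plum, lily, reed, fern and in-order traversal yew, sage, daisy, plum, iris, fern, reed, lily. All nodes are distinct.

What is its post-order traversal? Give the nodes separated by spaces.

The first element of pre-order is the root; it splits in-order into left and right subtrees.
Root daisy: left subtree has 2 nodes {yew, sage}, right has 5 {plum, iris, fern, reed, lily}.
  Root sage: left subtree has 1 node {yew}, right has 0 { }.
  Root iris: left subtree has 1 node {plum}, right has 3 {fern, reed, lily}.
    Root lily: left subtree has 2 nodes {fern, reed}, right has 0 { }.
      Root reed: left subtree has 1 node {fern}, right has 0 { }.

yew sage plum fern reed lily iris daisy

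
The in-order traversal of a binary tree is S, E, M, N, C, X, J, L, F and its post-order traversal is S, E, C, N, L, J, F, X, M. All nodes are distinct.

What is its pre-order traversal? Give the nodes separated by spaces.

The last element of post-order is the root; it splits in-order into left and right subtrees.
Root M: left subtree has 2 nodes {S, E}, right has 6 {N, C, X, J, L, F}.
  Root E: left subtree has 1 node {S}, right has 0 { }.
  Root X: left subtree has 2 nodes {N, C}, right has 3 {J, L, F}.
    Root N: left subtree has 0 nodes { }, right has 1 {C}.
    Root F: left subtree has 2 nodes {J, L}, right has 0 { }.
      Root J: left subtree has 0 nodes { }, right has 1 {L}.

M E S X N C F J L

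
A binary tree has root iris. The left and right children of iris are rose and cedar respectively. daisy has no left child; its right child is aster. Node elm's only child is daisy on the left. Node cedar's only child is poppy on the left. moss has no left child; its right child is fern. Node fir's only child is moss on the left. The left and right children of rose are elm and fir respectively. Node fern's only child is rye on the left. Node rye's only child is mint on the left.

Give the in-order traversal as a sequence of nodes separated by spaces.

daisy aster elm rose moss mint rye fern fir iris poppy cedar

In-order visits the left subtree, then the node, then the right subtree.
At iris: go left to rose.
  At rose: go left to elm.
    At elm: go left to daisy.
      At daisy: no left child.
      Visit daisy.
      At daisy: go right to aster.
        aster is a leaf — visit aster.
    Visit elm.
    At elm: no right child.
  Visit rose.
  At rose: go right to fir.
    At fir: go left to moss.
      At moss: no left child.
      Visit moss.
      At moss: go right to fern.
        At fern: go left to rye.
          At rye: go left to mint.
            mint is a leaf — visit mint.
          Visit rye.
          At rye: no right child.
        Visit fern.
        At fern: no right child.
    Visit fir.
    At fir: no right child.
Visit iris.
At iris: go right to cedar.
  At cedar: go left to poppy.
    poppy is a leaf — visit poppy.
  Visit cedar.
  At cedar: no right child.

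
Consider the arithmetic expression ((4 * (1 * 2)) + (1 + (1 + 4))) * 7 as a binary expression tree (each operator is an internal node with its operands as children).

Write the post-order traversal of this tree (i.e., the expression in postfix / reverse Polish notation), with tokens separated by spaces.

Post-order on an expression tree gives postfix notation: for each operator, emit left operand, right operand, then the operator.

4 1 2 * * 1 1 4 + + + 7 *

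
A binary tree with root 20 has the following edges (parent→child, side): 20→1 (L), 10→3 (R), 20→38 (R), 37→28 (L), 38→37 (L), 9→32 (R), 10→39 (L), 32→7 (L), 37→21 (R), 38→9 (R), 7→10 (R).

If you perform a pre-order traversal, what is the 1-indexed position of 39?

Pre-order visits the node, then its left subtree, then its right subtree.
Visit 20.
At 20: go left to 1.
  1 is a leaf — visit 1.
At 20: go right to 38.
  Visit 38.
  At 38: go left to 37.
    Visit 37.
    At 37: go left to 28.
      28 is a leaf — visit 28.
    At 37: go right to 21.
      21 is a leaf — visit 21.
  At 38: go right to 9.
    Visit 9.
    At 9: no left child.
    At 9: go right to 32.
      Visit 32.
      At 32: go left to 7.
        Visit 7.
        At 7: no left child.
        At 7: go right to 10.
          Visit 10.
          At 10: go left to 39.
            39 is a leaf — visit 39.
          At 10: go right to 3.
            3 is a leaf — visit 3.
      At 32: no right child.
Full pre-order sequence: 20, 1, 38, 37, 28, 21, 9, 32, 7, 10, 39, 3.

11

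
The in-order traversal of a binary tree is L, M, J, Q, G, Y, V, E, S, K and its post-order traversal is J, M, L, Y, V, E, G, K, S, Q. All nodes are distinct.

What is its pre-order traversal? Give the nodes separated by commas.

The last element of post-order is the root; it splits in-order into left and right subtrees.
Root Q: left subtree has 3 nodes {L, M, J}, right has 6 {G, Y, V, E, S, K}.
  Root L: left subtree has 0 nodes { }, right has 2 {M, J}.
    Root M: left subtree has 0 nodes { }, right has 1 {J}.
  Root S: left subtree has 4 nodes {G, Y, V, E}, right has 1 {K}.
    Root G: left subtree has 0 nodes { }, right has 3 {Y, V, E}.
      Root E: left subtree has 2 nodes {Y, V}, right has 0 { }.
        Root V: left subtree has 1 node {Y}, right has 0 { }.

Q, L, M, J, S, G, E, V, Y, K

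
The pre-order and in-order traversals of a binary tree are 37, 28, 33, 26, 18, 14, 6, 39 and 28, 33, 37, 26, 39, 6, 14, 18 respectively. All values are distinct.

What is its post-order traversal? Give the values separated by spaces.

33 28 39 6 14 18 26 37

The first element of pre-order is the root; it splits in-order into left and right subtrees.
Root 37: left subtree has 2 nodes {28, 33}, right has 5 {26, 39, 6, 14, 18}.
  Root 28: left subtree has 0 nodes { }, right has 1 {33}.
  Root 26: left subtree has 0 nodes { }, right has 4 {39, 6, 14, 18}.
    Root 18: left subtree has 3 nodes {39, 6, 14}, right has 0 { }.
      Root 14: left subtree has 2 nodes {39, 6}, right has 0 { }.
        Root 6: left subtree has 1 node {39}, right has 0 { }.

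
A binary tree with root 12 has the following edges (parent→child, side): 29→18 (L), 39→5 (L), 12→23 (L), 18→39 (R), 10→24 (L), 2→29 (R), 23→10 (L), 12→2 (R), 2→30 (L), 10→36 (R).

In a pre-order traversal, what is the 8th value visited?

Pre-order visits the node, then its left subtree, then its right subtree.
Visit 12.
At 12: go left to 23.
  Visit 23.
  At 23: go left to 10.
    Visit 10.
    At 10: go left to 24.
      24 is a leaf — visit 24.
    At 10: go right to 36.
      36 is a leaf — visit 36.
  At 23: no right child.
At 12: go right to 2.
  Visit 2.
  At 2: go left to 30.
    30 is a leaf — visit 30.
  At 2: go right to 29.
    Visit 29.
    At 29: go left to 18.
      Visit 18.
      At 18: no left child.
      At 18: go right to 39.
        Visit 39.
        At 39: go left to 5.
          5 is a leaf — visit 5.
        At 39: no right child.
    At 29: no right child.
Full pre-order sequence: 12, 23, 10, 24, 36, 2, 30, 29, 18, 39, 5.

29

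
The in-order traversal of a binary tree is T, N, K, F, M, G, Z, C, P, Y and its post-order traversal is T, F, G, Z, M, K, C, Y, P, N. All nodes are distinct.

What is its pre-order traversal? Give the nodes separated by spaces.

N T P C K M F Z G Y

The last element of post-order is the root; it splits in-order into left and right subtrees.
Root N: left subtree has 1 node {T}, right has 8 {K, F, M, G, Z, C, P, Y}.
  Root P: left subtree has 6 nodes {K, F, M, G, Z, C}, right has 1 {Y}.
    Root C: left subtree has 5 nodes {K, F, M, G, Z}, right has 0 { }.
      Root K: left subtree has 0 nodes { }, right has 4 {F, M, G, Z}.
        Root M: left subtree has 1 node {F}, right has 2 {G, Z}.
          Root Z: left subtree has 1 node {G}, right has 0 { }.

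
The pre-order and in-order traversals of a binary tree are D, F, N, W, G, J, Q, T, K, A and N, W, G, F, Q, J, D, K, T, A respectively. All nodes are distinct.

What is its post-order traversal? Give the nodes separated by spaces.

G W N Q J F K A T D

The first element of pre-order is the root; it splits in-order into left and right subtrees.
Root D: left subtree has 6 nodes {N, W, G, F, Q, J}, right has 3 {K, T, A}.
  Root F: left subtree has 3 nodes {N, W, G}, right has 2 {Q, J}.
    Root N: left subtree has 0 nodes { }, right has 2 {W, G}.
      Root W: left subtree has 0 nodes { }, right has 1 {G}.
    Root J: left subtree has 1 node {Q}, right has 0 { }.
  Root T: left subtree has 1 node {K}, right has 1 {A}.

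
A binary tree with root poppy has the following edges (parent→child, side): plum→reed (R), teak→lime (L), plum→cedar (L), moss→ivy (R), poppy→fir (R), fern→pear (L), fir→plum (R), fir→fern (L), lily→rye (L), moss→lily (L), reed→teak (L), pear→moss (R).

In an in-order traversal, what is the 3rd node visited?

rye

In-order visits the left subtree, then the node, then the right subtree.
At poppy: no left child.
Visit poppy.
At poppy: go right to fir.
  At fir: go left to fern.
    At fern: go left to pear.
      At pear: no left child.
      Visit pear.
      At pear: go right to moss.
        At moss: go left to lily.
          At lily: go left to rye.
            rye is a leaf — visit rye.
          Visit lily.
          At lily: no right child.
        Visit moss.
        At moss: go right to ivy.
          ivy is a leaf — visit ivy.
    Visit fern.
    At fern: no right child.
  Visit fir.
  At fir: go right to plum.
    At plum: go left to cedar.
      cedar is a leaf — visit cedar.
    Visit plum.
    At plum: go right to reed.
      At reed: go left to teak.
        At teak: go left to lime.
          lime is a leaf — visit lime.
        Visit teak.
        At teak: no right child.
      Visit reed.
      At reed: no right child.
Full in-order sequence: poppy, pear, rye, lily, moss, ivy, fern, fir, cedar, plum, lime, teak, reed.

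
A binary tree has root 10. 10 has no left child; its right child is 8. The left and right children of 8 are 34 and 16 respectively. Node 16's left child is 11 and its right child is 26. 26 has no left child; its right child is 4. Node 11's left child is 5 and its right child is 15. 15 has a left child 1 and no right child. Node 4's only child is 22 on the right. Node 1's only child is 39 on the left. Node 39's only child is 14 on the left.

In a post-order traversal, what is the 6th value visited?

15

Post-order visits the left subtree, then the right subtree, then the node.
At 10: no left child.
At 10: go right to 8.
  At 8: go left to 34.
    34 is a leaf — visit 34.
  At 8: go right to 16.
    At 16: go left to 11.
      At 11: go left to 5.
        5 is a leaf — visit 5.
      At 11: go right to 15.
        At 15: go left to 1.
          At 1: go left to 39.
            At 39: go left to 14.
              14 is a leaf — visit 14.
            At 39: no right child.
            Visit 39.
          At 1: no right child.
          Visit 1.
        At 15: no right child.
        Visit 15.
      Visit 11.
    At 16: go right to 26.
      At 26: no left child.
      At 26: go right to 4.
        At 4: no left child.
        At 4: go right to 22.
          22 is a leaf — visit 22.
        Visit 4.
      Visit 26.
    Visit 16.
  Visit 8.
Visit 10.
Full post-order sequence: 34, 5, 14, 39, 1, 15, 11, 22, 4, 26, 16, 8, 10.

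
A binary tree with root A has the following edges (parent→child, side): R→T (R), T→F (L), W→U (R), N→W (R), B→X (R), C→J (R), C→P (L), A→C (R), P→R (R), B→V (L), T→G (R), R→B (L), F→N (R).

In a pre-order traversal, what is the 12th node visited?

Pre-order visits the node, then its left subtree, then its right subtree.
Visit A.
At A: no left child.
At A: go right to C.
  Visit C.
  At C: go left to P.
    Visit P.
    At P: no left child.
    At P: go right to R.
      Visit R.
      At R: go left to B.
        Visit B.
        At B: go left to V.
          V is a leaf — visit V.
        At B: go right to X.
          X is a leaf — visit X.
      At R: go right to T.
        Visit T.
        At T: go left to F.
          Visit F.
          At F: no left child.
          At F: go right to N.
            Visit N.
            At N: no left child.
            At N: go right to W.
              Visit W.
              At W: no left child.
              At W: go right to U.
                U is a leaf — visit U.
        At T: go right to G.
          G is a leaf — visit G.
  At C: go right to J.
    J is a leaf — visit J.
Full pre-order sequence: A, C, P, R, B, V, X, T, F, N, W, U, G, J.

U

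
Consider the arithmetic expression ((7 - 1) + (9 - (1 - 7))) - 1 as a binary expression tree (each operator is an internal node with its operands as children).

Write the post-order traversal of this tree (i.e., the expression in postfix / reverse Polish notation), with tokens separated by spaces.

7 1 - 9 1 7 - - + 1 -

Post-order on an expression tree gives postfix notation: for each operator, emit left operand, right operand, then the operator.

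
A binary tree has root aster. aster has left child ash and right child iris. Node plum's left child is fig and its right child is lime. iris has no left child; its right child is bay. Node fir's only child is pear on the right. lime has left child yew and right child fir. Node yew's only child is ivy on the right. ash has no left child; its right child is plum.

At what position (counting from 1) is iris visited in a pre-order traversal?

Pre-order visits the node, then its left subtree, then its right subtree.
Visit aster.
At aster: go left to ash.
  Visit ash.
  At ash: no left child.
  At ash: go right to plum.
    Visit plum.
    At plum: go left to fig.
      fig is a leaf — visit fig.
    At plum: go right to lime.
      Visit lime.
      At lime: go left to yew.
        Visit yew.
        At yew: no left child.
        At yew: go right to ivy.
          ivy is a leaf — visit ivy.
      At lime: go right to fir.
        Visit fir.
        At fir: no left child.
        At fir: go right to pear.
          pear is a leaf — visit pear.
At aster: go right to iris.
  Visit iris.
  At iris: no left child.
  At iris: go right to bay.
    bay is a leaf — visit bay.
Full pre-order sequence: aster, ash, plum, fig, lime, yew, ivy, fir, pear, iris, bay.

10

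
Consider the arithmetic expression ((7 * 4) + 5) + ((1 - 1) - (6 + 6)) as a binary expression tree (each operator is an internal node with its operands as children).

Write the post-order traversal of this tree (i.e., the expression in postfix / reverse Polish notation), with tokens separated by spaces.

7 4 * 5 + 1 1 - 6 6 + - +

Post-order on an expression tree gives postfix notation: for each operator, emit left operand, right operand, then the operator.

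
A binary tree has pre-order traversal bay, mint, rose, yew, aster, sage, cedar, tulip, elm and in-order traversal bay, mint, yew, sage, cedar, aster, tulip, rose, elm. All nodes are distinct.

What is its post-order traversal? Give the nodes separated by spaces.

The first element of pre-order is the root; it splits in-order into left and right subtrees.
Root bay: left subtree has 0 nodes { }, right has 8 {mint, yew, sage, cedar, aster, tulip, rose, elm}.
  Root mint: left subtree has 0 nodes { }, right has 7 {yew, sage, cedar, aster, tulip, rose, elm}.
    Root rose: left subtree has 5 nodes {yew, sage, cedar, aster, tulip}, right has 1 {elm}.
      Root yew: left subtree has 0 nodes { }, right has 4 {sage, cedar, aster, tulip}.
        Root aster: left subtree has 2 nodes {sage, cedar}, right has 1 {tulip}.
          Root sage: left subtree has 0 nodes { }, right has 1 {cedar}.

cedar sage tulip aster yew elm rose mint bay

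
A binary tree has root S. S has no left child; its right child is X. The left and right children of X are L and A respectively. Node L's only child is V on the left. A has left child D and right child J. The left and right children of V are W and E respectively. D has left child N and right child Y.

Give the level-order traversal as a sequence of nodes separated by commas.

Level-order visits nodes level by level from the root, left to right within each level.
Level 0: S
Level 1: X
Level 2: L, A
Level 3: V, D, J
Level 4: W, E, N, Y

S, X, L, A, V, D, J, W, E, N, Y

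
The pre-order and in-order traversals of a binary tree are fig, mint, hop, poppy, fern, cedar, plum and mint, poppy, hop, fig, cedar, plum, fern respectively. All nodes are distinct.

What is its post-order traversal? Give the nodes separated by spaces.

The first element of pre-order is the root; it splits in-order into left and right subtrees.
Root fig: left subtree has 3 nodes {mint, poppy, hop}, right has 3 {cedar, plum, fern}.
  Root mint: left subtree has 0 nodes { }, right has 2 {poppy, hop}.
    Root hop: left subtree has 1 node {poppy}, right has 0 { }.
  Root fern: left subtree has 2 nodes {cedar, plum}, right has 0 { }.
    Root cedar: left subtree has 0 nodes { }, right has 1 {plum}.

poppy hop mint plum cedar fern fig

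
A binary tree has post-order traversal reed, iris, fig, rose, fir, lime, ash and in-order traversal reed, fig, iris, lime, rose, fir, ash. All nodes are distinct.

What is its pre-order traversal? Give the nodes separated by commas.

The last element of post-order is the root; it splits in-order into left and right subtrees.
Root ash: left subtree has 6 nodes {reed, fig, iris, lime, rose, fir}, right has 0 { }.
  Root lime: left subtree has 3 nodes {reed, fig, iris}, right has 2 {rose, fir}.
    Root fig: left subtree has 1 node {reed}, right has 1 {iris}.
    Root fir: left subtree has 1 node {rose}, right has 0 { }.

ash, lime, fig, reed, iris, fir, rose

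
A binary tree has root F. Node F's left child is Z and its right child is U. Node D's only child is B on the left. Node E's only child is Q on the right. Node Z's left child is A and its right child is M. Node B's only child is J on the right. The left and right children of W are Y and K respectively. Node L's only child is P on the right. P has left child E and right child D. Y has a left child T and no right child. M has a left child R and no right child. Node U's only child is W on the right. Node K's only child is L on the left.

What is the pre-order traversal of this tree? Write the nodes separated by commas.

F, Z, A, M, R, U, W, Y, T, K, L, P, E, Q, D, B, J

Pre-order visits the node, then its left subtree, then its right subtree.
Visit F.
At F: go left to Z.
  Visit Z.
  At Z: go left to A.
    A is a leaf — visit A.
  At Z: go right to M.
    Visit M.
    At M: go left to R.
      R is a leaf — visit R.
    At M: no right child.
At F: go right to U.
  Visit U.
  At U: no left child.
  At U: go right to W.
    Visit W.
    At W: go left to Y.
      Visit Y.
      At Y: go left to T.
        T is a leaf — visit T.
      At Y: no right child.
    At W: go right to K.
      Visit K.
      At K: go left to L.
        Visit L.
        At L: no left child.
        At L: go right to P.
          Visit P.
          At P: go left to E.
            Visit E.
            At E: no left child.
            At E: go right to Q.
              Q is a leaf — visit Q.
          At P: go right to D.
            Visit D.
            At D: go left to B.
              Visit B.
              At B: no left child.
              At B: go right to J.
                J is a leaf — visit J.
            At D: no right child.
      At K: no right child.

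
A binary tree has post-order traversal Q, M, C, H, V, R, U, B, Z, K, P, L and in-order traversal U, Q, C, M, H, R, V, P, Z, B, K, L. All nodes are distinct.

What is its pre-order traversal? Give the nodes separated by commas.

L, P, U, R, H, C, Q, M, V, K, Z, B

The last element of post-order is the root; it splits in-order into left and right subtrees.
Root L: left subtree has 11 nodes {U, Q, C, M, H, R, V, P, Z, B, K}, right has 0 { }.
  Root P: left subtree has 7 nodes {U, Q, C, M, H, R, V}, right has 3 {Z, B, K}.
    Root U: left subtree has 0 nodes { }, right has 6 {Q, C, M, H, R, V}.
      Root R: left subtree has 4 nodes {Q, C, M, H}, right has 1 {V}.
        Root H: left subtree has 3 nodes {Q, C, M}, right has 0 { }.
          Root C: left subtree has 1 node {Q}, right has 1 {M}.
    Root K: left subtree has 2 nodes {Z, B}, right has 0 { }.
      Root Z: left subtree has 0 nodes { }, right has 1 {B}.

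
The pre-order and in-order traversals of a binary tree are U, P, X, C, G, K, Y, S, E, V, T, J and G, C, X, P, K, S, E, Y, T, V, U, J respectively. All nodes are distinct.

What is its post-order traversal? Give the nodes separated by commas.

The first element of pre-order is the root; it splits in-order into left and right subtrees.
Root U: left subtree has 10 nodes {G, C, X, P, K, S, E, Y, T, V}, right has 1 {J}.
  Root P: left subtree has 3 nodes {G, C, X}, right has 6 {K, S, E, Y, T, V}.
    Root X: left subtree has 2 nodes {G, C}, right has 0 { }.
      Root C: left subtree has 1 node {G}, right has 0 { }.
    Root K: left subtree has 0 nodes { }, right has 5 {S, E, Y, T, V}.
      Root Y: left subtree has 2 nodes {S, E}, right has 2 {T, V}.
        Root S: left subtree has 0 nodes { }, right has 1 {E}.
        Root V: left subtree has 1 node {T}, right has 0 { }.

G, C, X, E, S, T, V, Y, K, P, J, U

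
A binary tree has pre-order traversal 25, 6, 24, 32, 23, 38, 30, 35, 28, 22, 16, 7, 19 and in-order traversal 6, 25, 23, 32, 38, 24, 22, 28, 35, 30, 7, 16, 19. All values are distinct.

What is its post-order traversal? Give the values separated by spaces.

The first element of pre-order is the root; it splits in-order into left and right subtrees.
Root 25: left subtree has 1 node {6}, right has 11 {23, 32, 38, 24, 22, 28, 35, 30, 7, 16, 19}.
  Root 24: left subtree has 3 nodes {23, 32, 38}, right has 7 {22, 28, 35, 30, 7, 16, 19}.
    Root 32: left subtree has 1 node {23}, right has 1 {38}.
    Root 30: left subtree has 3 nodes {22, 28, 35}, right has 3 {7, 16, 19}.
      Root 35: left subtree has 2 nodes {22, 28}, right has 0 { }.
        Root 28: left subtree has 1 node {22}, right has 0 { }.
      Root 16: left subtree has 1 node {7}, right has 1 {19}.

6 23 38 32 22 28 35 7 19 16 30 24 25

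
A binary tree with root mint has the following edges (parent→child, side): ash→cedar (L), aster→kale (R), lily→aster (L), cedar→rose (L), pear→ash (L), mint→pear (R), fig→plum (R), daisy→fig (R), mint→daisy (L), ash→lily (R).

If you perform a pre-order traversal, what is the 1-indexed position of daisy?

Pre-order visits the node, then its left subtree, then its right subtree.
Visit mint.
At mint: go left to daisy.
  Visit daisy.
  At daisy: no left child.
  At daisy: go right to fig.
    Visit fig.
    At fig: no left child.
    At fig: go right to plum.
      plum is a leaf — visit plum.
At mint: go right to pear.
  Visit pear.
  At pear: go left to ash.
    Visit ash.
    At ash: go left to cedar.
      Visit cedar.
      At cedar: go left to rose.
        rose is a leaf — visit rose.
      At cedar: no right child.
    At ash: go right to lily.
      Visit lily.
      At lily: go left to aster.
        Visit aster.
        At aster: no left child.
        At aster: go right to kale.
          kale is a leaf — visit kale.
      At lily: no right child.
  At pear: no right child.
Full pre-order sequence: mint, daisy, fig, plum, pear, ash, cedar, rose, lily, aster, kale.

2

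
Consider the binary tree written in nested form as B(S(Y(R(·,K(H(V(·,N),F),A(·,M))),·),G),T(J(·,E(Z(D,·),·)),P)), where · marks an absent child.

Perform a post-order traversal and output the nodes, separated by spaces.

N V F H M A K R Y G S D Z E J P T B

Post-order visits the left subtree, then the right subtree, then the node.
At B: go left to S.
  At S: go left to Y.
    At Y: go left to R.
      At R: no left child.
      At R: go right to K.
        At K: go left to H.
          At H: go left to V.
            At V: no left child.
            At V: go right to N.
              N is a leaf — visit N.
            Visit V.
          At H: go right to F.
            F is a leaf — visit F.
          Visit H.
        At K: go right to A.
          At A: no left child.
          At A: go right to M.
            M is a leaf — visit M.
          Visit A.
        Visit K.
      Visit R.
    At Y: no right child.
    Visit Y.
  At S: go right to G.
    G is a leaf — visit G.
  Visit S.
At B: go right to T.
  At T: go left to J.
    At J: no left child.
    At J: go right to E.
      At E: go left to Z.
        At Z: go left to D.
          D is a leaf — visit D.
        At Z: no right child.
        Visit Z.
      At E: no right child.
      Visit E.
    Visit J.
  At T: go right to P.
    P is a leaf — visit P.
  Visit T.
Visit B.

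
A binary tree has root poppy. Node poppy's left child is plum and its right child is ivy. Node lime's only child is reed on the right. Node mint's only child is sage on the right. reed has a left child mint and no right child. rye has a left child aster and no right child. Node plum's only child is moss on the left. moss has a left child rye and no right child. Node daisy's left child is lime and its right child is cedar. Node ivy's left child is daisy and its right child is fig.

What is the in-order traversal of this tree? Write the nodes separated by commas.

In-order visits the left subtree, then the node, then the right subtree.
At poppy: go left to plum.
  At plum: go left to moss.
    At moss: go left to rye.
      At rye: go left to aster.
        aster is a leaf — visit aster.
      Visit rye.
      At rye: no right child.
    Visit moss.
    At moss: no right child.
  Visit plum.
  At plum: no right child.
Visit poppy.
At poppy: go right to ivy.
  At ivy: go left to daisy.
    At daisy: go left to lime.
      At lime: no left child.
      Visit lime.
      At lime: go right to reed.
        At reed: go left to mint.
          At mint: no left child.
          Visit mint.
          At mint: go right to sage.
            sage is a leaf — visit sage.
        Visit reed.
        At reed: no right child.
    Visit daisy.
    At daisy: go right to cedar.
      cedar is a leaf — visit cedar.
  Visit ivy.
  At ivy: go right to fig.
    fig is a leaf — visit fig.

aster, rye, moss, plum, poppy, lime, mint, sage, reed, daisy, cedar, ivy, fig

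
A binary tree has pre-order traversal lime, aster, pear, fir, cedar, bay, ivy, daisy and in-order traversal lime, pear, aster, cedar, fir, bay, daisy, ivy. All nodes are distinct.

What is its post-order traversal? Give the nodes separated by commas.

The first element of pre-order is the root; it splits in-order into left and right subtrees.
Root lime: left subtree has 0 nodes { }, right has 7 {pear, aster, cedar, fir, bay, daisy, ivy}.
  Root aster: left subtree has 1 node {pear}, right has 5 {cedar, fir, bay, daisy, ivy}.
    Root fir: left subtree has 1 node {cedar}, right has 3 {bay, daisy, ivy}.
      Root bay: left subtree has 0 nodes { }, right has 2 {daisy, ivy}.
        Root ivy: left subtree has 1 node {daisy}, right has 0 { }.

pear, cedar, daisy, ivy, bay, fir, aster, lime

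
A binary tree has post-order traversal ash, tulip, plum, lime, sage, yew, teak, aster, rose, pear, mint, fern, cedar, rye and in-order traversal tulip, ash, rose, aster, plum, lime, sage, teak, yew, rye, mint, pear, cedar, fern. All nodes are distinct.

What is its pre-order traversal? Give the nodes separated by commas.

The last element of post-order is the root; it splits in-order into left and right subtrees.
Root rye: left subtree has 9 nodes {tulip, ash, rose, aster, plum, lime, sage, teak, yew}, right has 4 {mint, pear, cedar, fern}.
  Root rose: left subtree has 2 nodes {tulip, ash}, right has 6 {aster, plum, lime, sage, teak, yew}.
    Root tulip: left subtree has 0 nodes { }, right has 1 {ash}.
    Root aster: left subtree has 0 nodes { }, right has 5 {plum, lime, sage, teak, yew}.
      Root teak: left subtree has 3 nodes {plum, lime, sage}, right has 1 {yew}.
        Root sage: left subtree has 2 nodes {plum, lime}, right has 0 { }.
          Root lime: left subtree has 1 node {plum}, right has 0 { }.
  Root cedar: left subtree has 2 nodes {mint, pear}, right has 1 {fern}.
    Root mint: left subtree has 0 nodes { }, right has 1 {pear}.

rye, rose, tulip, ash, aster, teak, sage, lime, plum, yew, cedar, mint, pear, fern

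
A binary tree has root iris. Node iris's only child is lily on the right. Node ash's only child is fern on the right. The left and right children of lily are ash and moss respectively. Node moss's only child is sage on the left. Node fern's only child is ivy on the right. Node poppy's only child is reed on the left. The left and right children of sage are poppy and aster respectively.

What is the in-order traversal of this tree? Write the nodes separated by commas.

In-order visits the left subtree, then the node, then the right subtree.
At iris: no left child.
Visit iris.
At iris: go right to lily.
  At lily: go left to ash.
    At ash: no left child.
    Visit ash.
    At ash: go right to fern.
      At fern: no left child.
      Visit fern.
      At fern: go right to ivy.
        ivy is a leaf — visit ivy.
  Visit lily.
  At lily: go right to moss.
    At moss: go left to sage.
      At sage: go left to poppy.
        At poppy: go left to reed.
          reed is a leaf — visit reed.
        Visit poppy.
        At poppy: no right child.
      Visit sage.
      At sage: go right to aster.
        aster is a leaf — visit aster.
    Visit moss.
    At moss: no right child.

iris, ash, fern, ivy, lily, reed, poppy, sage, aster, moss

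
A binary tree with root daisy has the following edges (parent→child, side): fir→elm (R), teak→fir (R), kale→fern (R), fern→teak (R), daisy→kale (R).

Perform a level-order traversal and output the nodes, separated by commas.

Level-order visits nodes level by level from the root, left to right within each level.
Level 0: daisy
Level 1: kale
Level 2: fern
Level 3: teak
Level 4: fir
Level 5: elm

daisy, kale, fern, teak, fir, elm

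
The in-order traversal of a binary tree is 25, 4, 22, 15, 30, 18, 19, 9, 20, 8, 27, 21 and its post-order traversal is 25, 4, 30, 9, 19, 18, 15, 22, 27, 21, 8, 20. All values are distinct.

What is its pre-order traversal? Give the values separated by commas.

20, 22, 4, 25, 15, 18, 30, 19, 9, 8, 21, 27

The last element of post-order is the root; it splits in-order into left and right subtrees.
Root 20: left subtree has 8 nodes {25, 4, 22, 15, 30, 18, 19, 9}, right has 3 {8, 27, 21}.
  Root 22: left subtree has 2 nodes {25, 4}, right has 5 {15, 30, 18, 19, 9}.
    Root 4: left subtree has 1 node {25}, right has 0 { }.
    Root 15: left subtree has 0 nodes { }, right has 4 {30, 18, 19, 9}.
      Root 18: left subtree has 1 node {30}, right has 2 {19, 9}.
        Root 19: left subtree has 0 nodes { }, right has 1 {9}.
  Root 8: left subtree has 0 nodes { }, right has 2 {27, 21}.
    Root 21: left subtree has 1 node {27}, right has 0 { }.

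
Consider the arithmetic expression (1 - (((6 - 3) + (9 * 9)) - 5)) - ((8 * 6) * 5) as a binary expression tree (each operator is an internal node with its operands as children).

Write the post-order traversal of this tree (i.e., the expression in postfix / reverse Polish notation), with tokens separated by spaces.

1 6 3 - 9 9 * + 5 - - 8 6 * 5 * -

Post-order on an expression tree gives postfix notation: for each operator, emit left operand, right operand, then the operator.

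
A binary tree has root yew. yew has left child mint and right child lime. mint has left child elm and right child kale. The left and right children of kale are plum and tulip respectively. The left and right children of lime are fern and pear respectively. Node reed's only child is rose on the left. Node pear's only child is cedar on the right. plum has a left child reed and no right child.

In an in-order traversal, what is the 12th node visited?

In-order visits the left subtree, then the node, then the right subtree.
At yew: go left to mint.
  At mint: go left to elm.
    elm is a leaf — visit elm.
  Visit mint.
  At mint: go right to kale.
    At kale: go left to plum.
      At plum: go left to reed.
        At reed: go left to rose.
          rose is a leaf — visit rose.
        Visit reed.
        At reed: no right child.
      Visit plum.
      At plum: no right child.
    Visit kale.
    At kale: go right to tulip.
      tulip is a leaf — visit tulip.
Visit yew.
At yew: go right to lime.
  At lime: go left to fern.
    fern is a leaf — visit fern.
  Visit lime.
  At lime: go right to pear.
    At pear: no left child.
    Visit pear.
    At pear: go right to cedar.
      cedar is a leaf — visit cedar.
Full in-order sequence: elm, mint, rose, reed, plum, kale, tulip, yew, fern, lime, pear, cedar.

cedar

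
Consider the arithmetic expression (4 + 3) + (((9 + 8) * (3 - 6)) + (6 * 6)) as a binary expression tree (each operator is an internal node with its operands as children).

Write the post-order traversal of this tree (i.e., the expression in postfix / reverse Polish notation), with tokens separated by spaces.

4 3 + 9 8 + 3 6 - * 6 6 * + +

Post-order on an expression tree gives postfix notation: for each operator, emit left operand, right operand, then the operator.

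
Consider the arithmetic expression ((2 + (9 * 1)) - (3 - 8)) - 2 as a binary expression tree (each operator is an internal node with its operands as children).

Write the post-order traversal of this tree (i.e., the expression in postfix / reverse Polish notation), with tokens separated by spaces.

Post-order on an expression tree gives postfix notation: for each operator, emit left operand, right operand, then the operator.

2 9 1 * + 3 8 - - 2 -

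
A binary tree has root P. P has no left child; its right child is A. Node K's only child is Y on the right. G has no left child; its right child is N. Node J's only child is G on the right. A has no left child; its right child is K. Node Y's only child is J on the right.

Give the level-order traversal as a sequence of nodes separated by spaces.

Level-order visits nodes level by level from the root, left to right within each level.
Level 0: P
Level 1: A
Level 2: K
Level 3: Y
Level 4: J
Level 5: G
Level 6: N

P A K Y J G N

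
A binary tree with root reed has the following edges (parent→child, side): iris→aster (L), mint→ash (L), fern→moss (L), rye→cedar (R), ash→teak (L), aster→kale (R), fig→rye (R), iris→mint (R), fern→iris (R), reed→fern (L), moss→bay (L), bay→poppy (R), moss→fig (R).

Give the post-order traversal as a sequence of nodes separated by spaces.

poppy bay cedar rye fig moss kale aster teak ash mint iris fern reed

Post-order visits the left subtree, then the right subtree, then the node.
At reed: go left to fern.
  At fern: go left to moss.
    At moss: go left to bay.
      At bay: no left child.
      At bay: go right to poppy.
        poppy is a leaf — visit poppy.
      Visit bay.
    At moss: go right to fig.
      At fig: no left child.
      At fig: go right to rye.
        At rye: no left child.
        At rye: go right to cedar.
          cedar is a leaf — visit cedar.
        Visit rye.
      Visit fig.
    Visit moss.
  At fern: go right to iris.
    At iris: go left to aster.
      At aster: no left child.
      At aster: go right to kale.
        kale is a leaf — visit kale.
      Visit aster.
    At iris: go right to mint.
      At mint: go left to ash.
        At ash: go left to teak.
          teak is a leaf — visit teak.
        At ash: no right child.
        Visit ash.
      At mint: no right child.
      Visit mint.
    Visit iris.
  Visit fern.
At reed: no right child.
Visit reed.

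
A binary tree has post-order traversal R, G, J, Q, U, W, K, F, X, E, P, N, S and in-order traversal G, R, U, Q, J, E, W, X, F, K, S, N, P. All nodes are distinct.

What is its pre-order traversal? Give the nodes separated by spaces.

The last element of post-order is the root; it splits in-order into left and right subtrees.
Root S: left subtree has 10 nodes {G, R, U, Q, J, E, W, X, F, K}, right has 2 {N, P}.
  Root E: left subtree has 5 nodes {G, R, U, Q, J}, right has 4 {W, X, F, K}.
    Root U: left subtree has 2 nodes {G, R}, right has 2 {Q, J}.
      Root G: left subtree has 0 nodes { }, right has 1 {R}.
      Root Q: left subtree has 0 nodes { }, right has 1 {J}.
    Root X: left subtree has 1 node {W}, right has 2 {F, K}.
      Root F: left subtree has 0 nodes { }, right has 1 {K}.
  Root N: left subtree has 0 nodes { }, right has 1 {P}.

S E U G R Q J X W F K N P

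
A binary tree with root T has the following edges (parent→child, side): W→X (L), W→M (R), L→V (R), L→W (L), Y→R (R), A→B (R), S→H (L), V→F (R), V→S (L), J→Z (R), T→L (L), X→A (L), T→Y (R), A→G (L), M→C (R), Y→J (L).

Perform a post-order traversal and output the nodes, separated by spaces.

G B A X C M W H S F V L Z J R Y T

Post-order visits the left subtree, then the right subtree, then the node.
At T: go left to L.
  At L: go left to W.
    At W: go left to X.
      At X: go left to A.
        At A: go left to G.
          G is a leaf — visit G.
        At A: go right to B.
          B is a leaf — visit B.
        Visit A.
      At X: no right child.
      Visit X.
    At W: go right to M.
      At M: no left child.
      At M: go right to C.
        C is a leaf — visit C.
      Visit M.
    Visit W.
  At L: go right to V.
    At V: go left to S.
      At S: go left to H.
        H is a leaf — visit H.
      At S: no right child.
      Visit S.
    At V: go right to F.
      F is a leaf — visit F.
    Visit V.
  Visit L.
At T: go right to Y.
  At Y: go left to J.
    At J: no left child.
    At J: go right to Z.
      Z is a leaf — visit Z.
    Visit J.
  At Y: go right to R.
    R is a leaf — visit R.
  Visit Y.
Visit T.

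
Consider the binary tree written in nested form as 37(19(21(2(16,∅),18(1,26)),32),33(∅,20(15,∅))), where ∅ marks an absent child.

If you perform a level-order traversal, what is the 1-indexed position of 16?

10

Level-order visits nodes level by level from the root, left to right within each level.
Level 0: 37
Level 1: 19, 33
Level 2: 21, 32, 20
Level 3: 2, 18, 15
Level 4: 16, 1, 26
Full level-order sequence: 37, 19, 33, 21, 32, 20, 2, 18, 15, 16, 1, 26.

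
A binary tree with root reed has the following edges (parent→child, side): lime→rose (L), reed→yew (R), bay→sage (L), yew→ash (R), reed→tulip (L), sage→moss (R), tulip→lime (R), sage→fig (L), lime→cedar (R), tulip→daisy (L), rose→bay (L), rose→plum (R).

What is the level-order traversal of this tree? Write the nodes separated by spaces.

Level-order visits nodes level by level from the root, left to right within each level.
Level 0: reed
Level 1: tulip, yew
Level 2: daisy, lime, ash
Level 3: rose, cedar
Level 4: bay, plum
Level 5: sage
Level 6: fig, moss

reed tulip yew daisy lime ash rose cedar bay plum sage fig moss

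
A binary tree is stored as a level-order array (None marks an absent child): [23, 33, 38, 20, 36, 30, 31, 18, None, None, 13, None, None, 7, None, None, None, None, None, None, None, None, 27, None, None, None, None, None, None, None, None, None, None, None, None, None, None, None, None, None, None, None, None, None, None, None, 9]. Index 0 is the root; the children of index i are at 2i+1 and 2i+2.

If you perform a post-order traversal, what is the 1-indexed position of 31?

Post-order visits the left subtree, then the right subtree, then the node.
At 23: go left to 33.
  At 33: go left to 20.
    At 20: go left to 18.
      18 is a leaf — visit 18.
    At 20: no right child.
    Visit 20.
  At 33: go right to 36.
    At 36: no left child.
    At 36: go right to 13.
      At 13: no left child.
      At 13: go right to 27.
        At 27: no left child.
        At 27: go right to 9.
          9 is a leaf — visit 9.
        Visit 27.
      Visit 13.
    Visit 36.
  Visit 33.
At 23: go right to 38.
  At 38: go left to 30.
    30 is a leaf — visit 30.
  At 38: go right to 31.
    At 31: go left to 7.
      7 is a leaf — visit 7.
    At 31: no right child.
    Visit 31.
  Visit 38.
Visit 23.
Full post-order sequence: 18, 20, 9, 27, 13, 36, 33, 30, 7, 31, 38, 23.

10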